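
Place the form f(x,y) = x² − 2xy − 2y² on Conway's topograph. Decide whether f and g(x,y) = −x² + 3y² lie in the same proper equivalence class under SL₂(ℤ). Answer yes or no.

D₁ = 12, D₂ = 12
river cycle of f (length 2): (-2, 2, 1), (1, 2, -2)
river cycle of g (length 2): (-1, 2, 2), (2, 2, -1)
cycles differ ⇒ inequivalent

no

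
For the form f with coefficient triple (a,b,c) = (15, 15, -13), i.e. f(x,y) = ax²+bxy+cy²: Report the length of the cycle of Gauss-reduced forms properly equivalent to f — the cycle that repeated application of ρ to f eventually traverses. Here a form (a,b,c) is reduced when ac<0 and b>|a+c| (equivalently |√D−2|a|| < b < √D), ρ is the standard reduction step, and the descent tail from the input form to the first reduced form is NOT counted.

D = 1005, ⌊√D⌋ = 31
river: ρ → (-13,11,17)
river: ρ → (17,23,-7)
river: ρ → (-7,19,23)
river: ρ → (23,27,-3)
river: ρ → (-3,27,23)
river: ρ → (23,19,-7)
river: ρ → (-7,23,17)
river: ρ → (17,11,-13)
river: ρ → (-13,15,15)
river: ρ → (15,15,-13)
ρ-cycle length = 10 (tail of 0 descent steps not counted)

10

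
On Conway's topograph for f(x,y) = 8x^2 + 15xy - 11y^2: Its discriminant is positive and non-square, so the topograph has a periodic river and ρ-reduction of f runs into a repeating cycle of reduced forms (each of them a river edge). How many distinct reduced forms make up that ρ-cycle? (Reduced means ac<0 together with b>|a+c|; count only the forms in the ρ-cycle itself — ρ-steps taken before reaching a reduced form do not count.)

D = 577, ⌊√D⌋ = 24
river: ρ → (-11,7,12)
river: ρ → (12,17,-6)
river: ρ → (-6,19,9)
river: ρ → (9,17,-8)
river: ρ → (-8,15,11)
river: ρ → (11,7,-12)
river: ρ → (-12,17,6)
river: ρ → (6,19,-9)
river: ρ → (-9,17,8)
river: ρ → (8,15,-11)
ρ-cycle length = 10 (tail of 0 descent steps not counted)

10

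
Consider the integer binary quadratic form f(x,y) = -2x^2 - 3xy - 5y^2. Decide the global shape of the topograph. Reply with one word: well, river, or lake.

D = b²−4ac = (-3)² − 4·(-2)·(-5) = -31
D < 0 ⇒ definite ⇒ every region one sign ⇒ single well

well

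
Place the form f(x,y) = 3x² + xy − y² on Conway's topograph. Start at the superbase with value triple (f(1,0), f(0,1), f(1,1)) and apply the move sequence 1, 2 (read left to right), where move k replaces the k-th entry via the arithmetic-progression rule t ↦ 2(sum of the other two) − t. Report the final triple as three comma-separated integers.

start (3,-1,3) = (f(1,0),f(0,1),f(1,1))
replace slot 1: 2·((-1)+3) − 3 = 1 → (1,-1,3)
replace slot 2: 2·(1+3) − (-1) = 9 → (1,9,3)

1,9,3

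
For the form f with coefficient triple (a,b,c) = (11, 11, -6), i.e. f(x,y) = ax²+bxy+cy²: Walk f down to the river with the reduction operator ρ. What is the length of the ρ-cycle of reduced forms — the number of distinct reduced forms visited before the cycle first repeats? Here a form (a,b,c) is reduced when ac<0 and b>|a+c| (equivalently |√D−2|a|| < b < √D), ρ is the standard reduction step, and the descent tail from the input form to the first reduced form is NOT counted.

D = 385, ⌊√D⌋ = 19
river: ρ → (-6,13,9)
river: ρ → (9,5,-10)
river: ρ → (-10,15,4)
river: ρ → (4,17,-6)
river: ρ → (-6,19,1)
river: ρ → (1,19,-6)
river: ρ → (-6,17,4)
river: ρ → (4,15,-10)
river: ρ → (-10,5,9)
river: ρ → (9,13,-6)
river: ρ → (-6,11,11)
river: ρ → (11,11,-6)
ρ-cycle length = 12 (tail of 0 descent steps not counted)

12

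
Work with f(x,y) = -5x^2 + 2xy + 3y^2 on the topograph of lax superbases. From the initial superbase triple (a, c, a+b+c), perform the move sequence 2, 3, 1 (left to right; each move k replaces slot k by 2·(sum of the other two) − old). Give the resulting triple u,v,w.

start (-5,3,0) = (f(1,0),f(0,1),f(1,1))
replace slot 2: 2·((-5)+0) − 3 = -13 → (-5,-13,0)
replace slot 3: 2·((-5)+(-13)) − 0 = -36 → (-5,-13,-36)
replace slot 1: 2·((-13)+(-36)) − (-5) = -93 → (-93,-13,-36)

-93,-13,-36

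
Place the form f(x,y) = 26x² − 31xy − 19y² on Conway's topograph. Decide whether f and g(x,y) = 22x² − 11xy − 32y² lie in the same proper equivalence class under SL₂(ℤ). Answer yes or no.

D₁ = 2937, D₂ = 2937
river cycle of f (length 30): (-19, 31, 26), (26, 21, -24), (-24, 27, 23), (23, 19, -28), (-28, 37, 14), (14, 47, -13), (-13, 31, 38), (38, 45, -6), (-6, 51, 14), (14, 33, -33), … (20 more)
river cycle of g (length 22): (-32, 11, 22), (22, 33, -21), (-21, 51, 4), (4, 53, -8), (-8, 43, 34), (34, 25, -17), (-17, 43, 16), (16, 53, -2), (-2, 51, 42), (42, 33, -11), … (12 more)
cycles differ ⇒ inequivalent

no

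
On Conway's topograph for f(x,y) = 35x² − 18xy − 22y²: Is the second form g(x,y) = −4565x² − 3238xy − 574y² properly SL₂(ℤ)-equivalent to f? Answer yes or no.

D₁ = 3404, D₂ = 3404
river cycle of f (length 16): (-22, 18, 35), (35, 52, -5), (-5, 58, 2), (2, 58, -5), (-5, 52, 35), (35, 18, -22), (-22, 26, 31), (31, 36, -17), (-17, 32, 35), (35, 38, -14), … (6 more)
river cycle of g (length 16): (-17, 36, 31), (31, 26, -22), (-22, 18, 35), (35, 52, -5), (-5, 58, 2), (2, 58, -5), (-5, 52, 35), (35, 18, -22), (-22, 26, 31), (31, 36, -17), … (6 more)
cycles coincide ⇒ equivalent

yes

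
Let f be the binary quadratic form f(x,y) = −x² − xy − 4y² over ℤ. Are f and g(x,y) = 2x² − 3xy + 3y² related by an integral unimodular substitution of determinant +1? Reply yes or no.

D₁ = -15, D₂ = -15
f is negative-definite; reduce −f:
−f: reduced (well bottom): (1,1,4) with a≤c, −a<b≤a
flip sign back: reduced form of f is (-1,-1,-4)
g: translate: b→1 (≡-3 mod 4), so (2,-3,3)→(2,1,2)
g: reduced (well bottom): (2,1,2) with a≤c, −a<b≤a
reduced forms (-1, -1, -4) vs (2, 1, 2) ⇒ inequivalent

no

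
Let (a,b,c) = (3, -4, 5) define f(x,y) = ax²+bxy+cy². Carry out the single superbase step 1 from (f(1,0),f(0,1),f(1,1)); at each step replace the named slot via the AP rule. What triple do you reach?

start (3,5,4) = (f(1,0),f(0,1),f(1,1))
replace slot 1: 2·(5+4) − 3 = 15 → (15,5,4)

15,5,4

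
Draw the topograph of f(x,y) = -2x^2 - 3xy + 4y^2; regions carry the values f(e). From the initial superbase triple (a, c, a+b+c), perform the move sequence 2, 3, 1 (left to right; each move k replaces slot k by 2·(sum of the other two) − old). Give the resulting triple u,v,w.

start (-2,4,-1) = (f(1,0),f(0,1),f(1,1))
replace slot 2: 2·((-2)+(-1)) − 4 = -10 → (-2,-10,-1)
replace slot 3: 2·((-2)+(-10)) − (-1) = -23 → (-2,-10,-23)
replace slot 1: 2·((-10)+(-23)) − (-2) = -64 → (-64,-10,-23)

-64,-10,-23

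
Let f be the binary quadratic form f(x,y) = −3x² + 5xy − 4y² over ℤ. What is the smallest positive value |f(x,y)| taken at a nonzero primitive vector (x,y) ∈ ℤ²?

translate: b→1 (≡-5 mod 6), so (3,-5,4)→(3,1,2)
flip: (3,1,2)→(2,-1,3)
reduced (well bottom): (2,-1,3) with a≤c, −a<b≤a
well minimum |f| = |-2| = 2 (negative-definite)

2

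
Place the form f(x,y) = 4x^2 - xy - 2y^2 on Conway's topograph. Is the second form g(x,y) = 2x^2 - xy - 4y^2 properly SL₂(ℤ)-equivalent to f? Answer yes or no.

D₁ = 33, D₂ = 33
river cycle of f (length 4): (-2, 5, 1), (1, 5, -2), (-2, 3, 3), (3, 3, -2)
river cycle of g (length 4): (2, 3, -3), (-3, 3, 2), (2, 5, -1), (-1, 5, 2)
cycles differ ⇒ inequivalent

no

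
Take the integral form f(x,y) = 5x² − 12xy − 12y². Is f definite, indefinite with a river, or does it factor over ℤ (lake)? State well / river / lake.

D = b²−4ac = (-12)² − 4·5·(-12) = 384
D > 0 non-square ⇒ indefinite ⇒ periodic river

river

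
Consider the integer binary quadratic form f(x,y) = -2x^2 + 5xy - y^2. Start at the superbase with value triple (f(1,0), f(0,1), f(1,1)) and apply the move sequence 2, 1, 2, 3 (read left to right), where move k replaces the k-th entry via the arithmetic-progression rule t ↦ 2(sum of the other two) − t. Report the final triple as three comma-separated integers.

start (-2,-1,2) = (f(1,0),f(0,1),f(1,1))
replace slot 2: 2·((-2)+2) − (-1) = 1 → (-2,1,2)
replace slot 1: 2·(1+2) − (-2) = 8 → (8,1,2)
replace slot 2: 2·(8+2) − 1 = 19 → (8,19,2)
replace slot 3: 2·(8+19) − 2 = 52 → (8,19,52)

8,19,52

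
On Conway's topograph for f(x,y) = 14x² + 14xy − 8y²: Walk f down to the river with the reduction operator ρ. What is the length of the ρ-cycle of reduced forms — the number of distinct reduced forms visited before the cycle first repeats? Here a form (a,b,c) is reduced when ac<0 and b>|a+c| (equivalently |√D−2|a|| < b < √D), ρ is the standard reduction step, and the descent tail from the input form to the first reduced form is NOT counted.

D = 644, ⌊√D⌋ = 25
river: ρ → (-8,18,10)
river: ρ → (10,22,-4)
river: ρ → (-4,18,20)
river: ρ → (20,22,-2)
river: ρ → (-2,22,20)
river: ρ → (20,18,-4)
river: ρ → (-4,22,10)
river: ρ → (10,18,-8)
river: ρ → (-8,14,14)
river: ρ → (14,14,-8)
ρ-cycle length = 10 (tail of 0 descent steps not counted)

10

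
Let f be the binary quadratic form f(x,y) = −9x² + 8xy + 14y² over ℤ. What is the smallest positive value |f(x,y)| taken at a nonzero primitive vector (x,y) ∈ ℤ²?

river: ρ → (14,20,-3)
river: ρ → (-3,22,7)
river: ρ → (7,20,-6)
river: ρ → (-6,16,13)
river: ρ → (13,10,-9)
river: ρ → (-9,8,14)
closes: descent 0, river 6
min |a| on river = 3

3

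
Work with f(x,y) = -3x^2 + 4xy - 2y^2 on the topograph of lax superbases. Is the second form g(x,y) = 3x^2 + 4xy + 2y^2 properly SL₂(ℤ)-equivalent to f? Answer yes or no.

D₁ = -8, D₂ = -8
f is negative-definite; reduce −f:
−f: translate: b→2 (≡-4 mod 6), so (3,-4,2)→(3,2,1)
−f: flip: (3,2,1)→(1,-2,3)
−f: translate: b→0 (≡-2 mod 2), so (1,-2,3)→(1,0,2)
−f: reduced (well bottom): (1,0,2) with a≤c, −a<b≤a
flip sign back: reduced form of f is (-1,0,-2)
g: translate: b→-2 (≡4 mod 6), so (3,4,2)→(3,-2,1)
g: flip: (3,-2,1)→(1,2,3)
g: translate: b→0 (≡2 mod 2), so (1,2,3)→(1,0,2)
g: reduced (well bottom): (1,0,2) with a≤c, −a<b≤a
reduced forms (-1, 0, -2) vs (1, 0, 2) ⇒ inequivalent

no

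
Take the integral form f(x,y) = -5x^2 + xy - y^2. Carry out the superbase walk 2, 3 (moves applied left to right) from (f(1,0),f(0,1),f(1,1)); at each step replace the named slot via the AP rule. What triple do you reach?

start (-5,-1,-5) = (f(1,0),f(0,1),f(1,1))
replace slot 2: 2·((-5)+(-5)) − (-1) = -19 → (-5,-19,-5)
replace slot 3: 2·((-5)+(-19)) − (-5) = -43 → (-5,-19,-43)

-5,-19,-43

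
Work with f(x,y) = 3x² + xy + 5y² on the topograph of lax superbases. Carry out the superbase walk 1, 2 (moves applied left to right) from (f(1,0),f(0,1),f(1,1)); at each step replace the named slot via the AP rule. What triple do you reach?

start (3,5,9) = (f(1,0),f(0,1),f(1,1))
replace slot 1: 2·(5+9) − 3 = 25 → (25,5,9)
replace slot 2: 2·(25+9) − 5 = 63 → (25,63,9)

25,63,9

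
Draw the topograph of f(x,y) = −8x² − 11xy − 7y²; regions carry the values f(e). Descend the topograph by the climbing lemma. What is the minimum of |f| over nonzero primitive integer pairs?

translate: b→-5 (≡11 mod 16), so (8,11,7)→(8,-5,4)
flip: (8,-5,4)→(4,5,8)
translate: b→-3 (≡5 mod 8), so (4,5,8)→(4,-3,7)
reduced (well bottom): (4,-3,7) with a≤c, −a<b≤a
well minimum |f| = |-4| = 4 (negative-definite)

4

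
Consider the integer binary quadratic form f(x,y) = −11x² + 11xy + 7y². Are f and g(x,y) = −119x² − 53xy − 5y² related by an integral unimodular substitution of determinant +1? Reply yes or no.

D₁ = 429, D₂ = 429
river cycle of f (length 6): (7, 17, -5), (-5, 13, 13), (13, 13, -5), (-5, 17, 7), (7, 11, -11), (-11, 11, 7)
river cycle of g (length 6): (-5, 13, 13), (13, 13, -5), (-5, 17, 7), (7, 11, -11), (-11, 11, 7), (7, 17, -5)
cycles coincide ⇒ equivalent

yes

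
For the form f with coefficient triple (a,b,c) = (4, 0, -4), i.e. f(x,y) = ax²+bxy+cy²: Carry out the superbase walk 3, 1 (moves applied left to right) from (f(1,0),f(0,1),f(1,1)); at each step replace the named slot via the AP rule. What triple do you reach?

start (4,-4,0) = (f(1,0),f(0,1),f(1,1))
replace slot 3: 2·(4+(-4)) − 0 = 0 → (4,-4,0)
replace slot 1: 2·((-4)+0) − 4 = -12 → (-12,-4,0)

-12,-4,0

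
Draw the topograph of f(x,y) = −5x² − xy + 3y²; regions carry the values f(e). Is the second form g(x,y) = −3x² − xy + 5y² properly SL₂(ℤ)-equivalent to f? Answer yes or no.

D₁ = 61, D₂ = 61
river cycle of f (length 6): (3, 7, -1), (-1, 7, 3), (3, 5, -3), (-3, 7, 1), (1, 7, -3), (-3, 5, 3)
river cycle of g (length 6): (-3, 5, 3), (3, 7, -1), (-1, 7, 3), (3, 5, -3), (-3, 7, 1), (1, 7, -3)
cycles coincide ⇒ equivalent

yes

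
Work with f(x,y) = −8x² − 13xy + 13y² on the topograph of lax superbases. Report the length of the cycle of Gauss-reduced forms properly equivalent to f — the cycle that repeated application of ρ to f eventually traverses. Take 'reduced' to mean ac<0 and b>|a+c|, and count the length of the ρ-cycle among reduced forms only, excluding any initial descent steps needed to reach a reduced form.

D = 585, ⌊√D⌋ = 24
descent: ρ → (13,13,-8)  [lands on river]
river: ρ → (-8,19,7)
river: ρ → (7,23,-2)
river: ρ → (-2,21,18)
river: ρ → (18,15,-5)
river: ρ → (-5,15,18)
river: ρ → (18,21,-2)
river: ρ → (-2,23,7)
river: ρ → (7,19,-8)
river: ρ → (-8,13,13)
ρ-cycle length = 10 (tail of 1 descent step not counted)

10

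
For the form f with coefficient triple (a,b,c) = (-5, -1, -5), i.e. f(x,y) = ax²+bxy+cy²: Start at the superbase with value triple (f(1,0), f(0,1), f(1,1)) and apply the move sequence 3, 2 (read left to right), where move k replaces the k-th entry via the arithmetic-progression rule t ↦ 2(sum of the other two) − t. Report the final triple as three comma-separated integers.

start (-5,-5,-11) = (f(1,0),f(0,1),f(1,1))
replace slot 3: 2·((-5)+(-5)) − (-11) = -9 → (-5,-5,-9)
replace slot 2: 2·((-5)+(-9)) − (-5) = -23 → (-5,-23,-9)

-5,-23,-9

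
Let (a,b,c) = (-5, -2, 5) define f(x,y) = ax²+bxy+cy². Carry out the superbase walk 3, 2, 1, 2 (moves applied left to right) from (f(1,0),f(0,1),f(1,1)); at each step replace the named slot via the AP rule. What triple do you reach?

start (-5,5,-2) = (f(1,0),f(0,1),f(1,1))
replace slot 3: 2·((-5)+5) − (-2) = 2 → (-5,5,2)
replace slot 2: 2·((-5)+2) − 5 = -11 → (-5,-11,2)
replace slot 1: 2·((-11)+2) − (-5) = -13 → (-13,-11,2)
replace slot 2: 2·((-13)+2) − (-11) = -11 → (-13,-11,2)

-13,-11,2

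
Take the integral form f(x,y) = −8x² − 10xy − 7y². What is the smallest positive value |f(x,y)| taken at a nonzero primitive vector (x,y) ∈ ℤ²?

translate: b→-6 (≡10 mod 16), so (8,10,7)→(8,-6,5)
flip: (8,-6,5)→(5,6,8)
translate: b→-4 (≡6 mod 10), so (5,6,8)→(5,-4,7)
reduced (well bottom): (5,-4,7) with a≤c, −a<b≤a
well minimum |f| = |-5| = 5 (negative-definite)

5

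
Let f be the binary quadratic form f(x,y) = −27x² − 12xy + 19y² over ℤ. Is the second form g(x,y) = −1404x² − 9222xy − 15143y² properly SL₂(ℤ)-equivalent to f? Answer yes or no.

D₁ = 2196, D₂ = 2196
river cycle of f (length 18): (19, 12, -27), (-27, 42, 4), (4, 46, -5), (-5, 44, 13), (13, 34, -20), (-20, 46, 1), (1, 46, -20), (-20, 34, 13), (13, 44, -5), (-5, 46, 4), … (8 more)
river cycle of g (length 18): (-20, 26, 19), (19, 12, -27), (-27, 42, 4), (4, 46, -5), (-5, 44, 13), (13, 34, -20), (-20, 46, 1), (1, 46, -20), (-20, 34, 13), (13, 44, -5), … (8 more)
cycles coincide ⇒ equivalent

yes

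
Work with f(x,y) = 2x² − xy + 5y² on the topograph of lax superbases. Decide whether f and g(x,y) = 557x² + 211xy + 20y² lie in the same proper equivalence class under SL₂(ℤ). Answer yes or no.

D₁ = -39, D₂ = -39
f: reduced (well bottom): (2,-1,5) with a≤c, −a<b≤a
g: flip: (557,211,20)→(20,-211,557)
g: translate: b→-11 (≡-211 mod 40), so (20,-211,557)→(20,-11,2)
g: flip: (20,-11,2)→(2,11,20)
g: translate: b→-1 (≡11 mod 4), so (2,11,20)→(2,-1,5)
g: reduced (well bottom): (2,-1,5) with a≤c, −a<b≤a
reduced forms (2, -1, 5) vs (2, -1, 5) ⇒ equivalent

yes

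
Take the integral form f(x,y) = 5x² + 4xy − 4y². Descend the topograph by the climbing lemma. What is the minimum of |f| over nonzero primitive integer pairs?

river: ρ → (-4,4,5)
river: ρ → (5,6,-3)
river: ρ → (-3,6,5)
river: ρ → (5,4,-4)
closes: descent 0, river 4
min |a| on river = 3

3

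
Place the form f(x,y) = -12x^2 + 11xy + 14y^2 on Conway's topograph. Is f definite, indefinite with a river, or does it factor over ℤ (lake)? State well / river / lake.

D = b²−4ac = 11² − 4·(-12)·14 = 793
D > 0 non-square ⇒ indefinite ⇒ periodic river

river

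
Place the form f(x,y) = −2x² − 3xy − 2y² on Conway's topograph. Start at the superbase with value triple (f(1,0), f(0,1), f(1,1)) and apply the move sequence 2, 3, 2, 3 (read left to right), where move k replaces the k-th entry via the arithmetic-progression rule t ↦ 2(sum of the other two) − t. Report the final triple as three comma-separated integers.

start (-2,-2,-7) = (f(1,0),f(0,1),f(1,1))
replace slot 2: 2·((-2)+(-7)) − (-2) = -16 → (-2,-16,-7)
replace slot 3: 2·((-2)+(-16)) − (-7) = -29 → (-2,-16,-29)
replace slot 2: 2·((-2)+(-29)) − (-16) = -46 → (-2,-46,-29)
replace slot 3: 2·((-2)+(-46)) − (-29) = -67 → (-2,-46,-67)

-2,-46,-67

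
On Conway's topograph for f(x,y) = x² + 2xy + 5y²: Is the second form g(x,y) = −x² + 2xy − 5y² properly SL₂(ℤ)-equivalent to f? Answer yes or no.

D₁ = -16, D₂ = -16
f: translate: b→0 (≡2 mod 2), so (1,2,5)→(1,0,4)
f: reduced (well bottom): (1,0,4) with a≤c, −a<b≤a
g is negative-definite; reduce −g:
−g: translate: b→0 (≡-2 mod 2), so (1,-2,5)→(1,0,4)
−g: reduced (well bottom): (1,0,4) with a≤c, −a<b≤a
flip sign back: reduced form of g is (-1,0,-4)
reduced forms (1, 0, 4) vs (-1, 0, -4) ⇒ inequivalent

no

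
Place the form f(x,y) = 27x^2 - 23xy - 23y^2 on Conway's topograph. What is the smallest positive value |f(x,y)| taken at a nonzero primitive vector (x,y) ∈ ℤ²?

descent: ρ → (-23,23,27)  [lands on river]
river: ρ → (27,31,-19)
river: ρ → (-19,45,13)
river: ρ → (13,33,-37)
river: ρ → (-37,41,9)
river: ρ → (9,49,-17)
river: ρ → (-17,53,3)
river: ρ → (3,49,-51)
river: ρ → (-51,53,1)
river: ρ → (1,53,-51)
river: ρ → (-51,49,3)
river: ρ → (3,53,-17)
river: ρ → (-17,49,9)
river: ρ → (9,41,-37)
river: ρ → (-37,33,13)
river: ρ → (13,45,-19)
river: ρ → (-19,31,27)
river: ρ → (27,23,-23)
closes: descent 1, river 18
min |a| on river = 1

1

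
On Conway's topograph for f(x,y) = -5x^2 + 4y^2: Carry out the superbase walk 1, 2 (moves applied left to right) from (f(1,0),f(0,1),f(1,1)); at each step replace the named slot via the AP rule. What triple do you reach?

start (-5,4,-1) = (f(1,0),f(0,1),f(1,1))
replace slot 1: 2·(4+(-1)) − (-5) = 11 → (11,4,-1)
replace slot 2: 2·(11+(-1)) − 4 = 16 → (11,16,-1)

11,16,-1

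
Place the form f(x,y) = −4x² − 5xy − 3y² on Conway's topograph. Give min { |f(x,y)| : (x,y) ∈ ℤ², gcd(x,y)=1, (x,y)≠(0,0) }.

translate: b→-3 (≡5 mod 8), so (4,5,3)→(4,-3,2)
flip: (4,-3,2)→(2,3,4)
translate: b→-1 (≡3 mod 4), so (2,3,4)→(2,-1,3)
reduced (well bottom): (2,-1,3) with a≤c, −a<b≤a
well minimum |f| = |-2| = 2 (negative-definite)

2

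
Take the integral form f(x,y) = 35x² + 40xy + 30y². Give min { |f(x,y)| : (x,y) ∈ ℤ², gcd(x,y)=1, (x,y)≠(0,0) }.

translate: b→-30 (≡40 mod 70), so (35,40,30)→(35,-30,25)
flip: (35,-30,25)→(25,30,35)
translate: b→-20 (≡30 mod 50), so (25,30,35)→(25,-20,30)
reduced (well bottom): (25,-20,30) with a≤c, −a<b≤a
well minimum = a = 25

25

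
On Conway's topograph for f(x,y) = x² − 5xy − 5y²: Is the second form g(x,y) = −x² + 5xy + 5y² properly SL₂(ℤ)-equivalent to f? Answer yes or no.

D₁ = 45, D₂ = 45
river cycle of f (length 2): (-5, 5, 1), (1, 5, -5)
river cycle of g (length 2): (5, 5, -1), (-1, 5, 5)
cycles differ ⇒ inequivalent

no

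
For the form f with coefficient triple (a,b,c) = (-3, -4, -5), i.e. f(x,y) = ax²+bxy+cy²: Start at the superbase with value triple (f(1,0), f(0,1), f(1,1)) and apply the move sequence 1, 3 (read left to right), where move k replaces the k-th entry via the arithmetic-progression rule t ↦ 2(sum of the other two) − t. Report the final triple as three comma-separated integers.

start (-3,-5,-12) = (f(1,0),f(0,1),f(1,1))
replace slot 1: 2·((-5)+(-12)) − (-3) = -31 → (-31,-5,-12)
replace slot 3: 2·((-31)+(-5)) − (-12) = -60 → (-31,-5,-60)

-31,-5,-60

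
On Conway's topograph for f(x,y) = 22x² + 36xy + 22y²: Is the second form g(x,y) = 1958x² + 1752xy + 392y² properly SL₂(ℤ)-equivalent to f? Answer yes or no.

D₁ = -640, D₂ = -640
f: translate: b→-8 (≡36 mod 44), so (22,36,22)→(22,-8,8)
f: flip: (22,-8,8)→(8,8,22)
f: reduced (well bottom): (8,8,22) with a≤c, −a<b≤a
g: flip: (1958,1752,392)→(392,-1752,1958)
g: translate: b→-184 (≡-1752 mod 784), so (392,-1752,1958)→(392,-184,22)
g: flip: (392,-184,22)→(22,184,392)
g: translate: b→8 (≡184 mod 44), so (22,184,392)→(22,8,8)
g: flip: (22,8,8)→(8,-8,22)
g: translate: b→8 (≡-8 mod 16), so (8,-8,22)→(8,8,22)
g: reduced (well bottom): (8,8,22) with a≤c, −a<b≤a
reduced forms (8, 8, 22) vs (8, 8, 22) ⇒ equivalent

yes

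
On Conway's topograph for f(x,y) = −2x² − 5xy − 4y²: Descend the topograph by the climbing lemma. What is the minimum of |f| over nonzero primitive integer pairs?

translate: b→1 (≡5 mod 4), so (2,5,4)→(2,1,1)
flip: (2,1,1)→(1,-1,2)
translate: b→1 (≡-1 mod 2), so (1,-1,2)→(1,1,2)
reduced (well bottom): (1,1,2) with a≤c, −a<b≤a
well minimum |f| = |-1| = 1 (negative-definite)

1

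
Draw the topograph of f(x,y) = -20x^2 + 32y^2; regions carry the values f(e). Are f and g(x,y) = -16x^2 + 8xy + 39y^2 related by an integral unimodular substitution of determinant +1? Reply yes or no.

D₁ = 2560, D₂ = 2560
river cycle of f (length 4): (-20, 40, 12), (12, 32, -32), (-32, 32, 12), (12, 40, -20)
river cycle of g (length 12): (-16, 40, 15), (15, 50, -1), (-1, 50, 15), (15, 40, -16), (-16, 24, 31), (31, 38, -9), (-9, 34, 39), (39, 44, -4), (-4, 44, 39), (39, 34, -9), … (2 more)
cycles differ ⇒ inequivalent

no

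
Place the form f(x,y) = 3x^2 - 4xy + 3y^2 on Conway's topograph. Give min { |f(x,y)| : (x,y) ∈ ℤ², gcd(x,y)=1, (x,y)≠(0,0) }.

translate: b→2 (≡-4 mod 6), so (3,-4,3)→(3,2,2)
flip: (3,2,2)→(2,-2,3)
translate: b→2 (≡-2 mod 4), so (2,-2,3)→(2,2,3)
reduced (well bottom): (2,2,3) with a≤c, −a<b≤a
well minimum = a = 2

2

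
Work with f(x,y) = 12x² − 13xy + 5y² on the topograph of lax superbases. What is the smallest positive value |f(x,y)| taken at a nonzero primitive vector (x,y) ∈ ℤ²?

translate: b→11 (≡-13 mod 24), so (12,-13,5)→(12,11,4)
flip: (12,11,4)→(4,-11,12)
translate: b→-3 (≡-11 mod 8), so (4,-11,12)→(4,-3,5)
reduced (well bottom): (4,-3,5) with a≤c, −a<b≤a
well minimum = a = 4

4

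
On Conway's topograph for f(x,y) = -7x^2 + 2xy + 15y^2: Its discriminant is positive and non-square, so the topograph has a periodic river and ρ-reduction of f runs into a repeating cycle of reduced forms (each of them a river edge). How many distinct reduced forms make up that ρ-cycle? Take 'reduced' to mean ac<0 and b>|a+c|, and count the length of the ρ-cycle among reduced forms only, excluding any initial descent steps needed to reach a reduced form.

D = 424, ⌊√D⌋ = 20
descent: ρ → (15,-2,-7)
descent: ρ → (-7,16,6)  [lands on river]
river: ρ → (6,20,-1)
river: ρ → (-1,20,6)
river: ρ → (6,16,-7)
river: ρ → (-7,12,10)
river: ρ → (10,8,-9)
river: ρ → (-9,10,9)
river: ρ → (9,8,-10)
river: ρ → (-10,12,7)
river: ρ → (7,16,-6)
river: ρ → (-6,20,1)
river: ρ → (1,20,-6)
river: ρ → (-6,16,7)
river: ρ → (7,12,-10)
river: ρ → (-10,8,9)
river: ρ → (9,10,-9)
river: ρ → (-9,8,10)
river: ρ → (10,12,-7)
ρ-cycle length = 18 (tail of 2 descent steps not counted)

18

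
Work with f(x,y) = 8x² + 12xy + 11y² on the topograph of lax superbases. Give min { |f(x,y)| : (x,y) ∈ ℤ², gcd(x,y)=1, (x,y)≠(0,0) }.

translate: b→-4 (≡12 mod 16), so (8,12,11)→(8,-4,7)
flip: (8,-4,7)→(7,4,8)
reduced (well bottom): (7,4,8) with a≤c, −a<b≤a
well minimum = a = 7

7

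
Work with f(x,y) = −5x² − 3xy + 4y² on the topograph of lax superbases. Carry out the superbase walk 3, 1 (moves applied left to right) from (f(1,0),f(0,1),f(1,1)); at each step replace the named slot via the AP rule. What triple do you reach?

start (-5,4,-4) = (f(1,0),f(0,1),f(1,1))
replace slot 3: 2·((-5)+4) − (-4) = 2 → (-5,4,2)
replace slot 1: 2·(4+2) − (-5) = 17 → (17,4,2)

17,4,2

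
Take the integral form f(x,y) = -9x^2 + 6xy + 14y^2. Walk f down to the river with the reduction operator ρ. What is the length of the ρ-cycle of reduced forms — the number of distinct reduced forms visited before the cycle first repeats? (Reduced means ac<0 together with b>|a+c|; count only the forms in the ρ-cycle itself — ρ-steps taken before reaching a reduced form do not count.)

D = 540, ⌊√D⌋ = 23
river: ρ → (14,22,-1)
river: ρ → (-1,22,14)
river: ρ → (14,6,-9)
river: ρ → (-9,12,11)
river: ρ → (11,10,-10)
river: ρ → (-10,10,11)
river: ρ → (11,12,-9)
river: ρ → (-9,6,14)
ρ-cycle length = 8 (tail of 0 descent steps not counted)

8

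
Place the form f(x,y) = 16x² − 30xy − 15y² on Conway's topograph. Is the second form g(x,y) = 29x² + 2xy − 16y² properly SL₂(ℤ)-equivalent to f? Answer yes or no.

D₁ = 1860, D₂ = 1860
river cycle of f (length 10): (-15, 30, 16), (16, 34, -11), (-11, 32, 19), (19, 6, -24), (-24, 42, 1), (1, 42, -24), (-24, 6, 19), (19, 32, -11), (-11, 34, 16), (16, 30, -15)
river cycle of g (length 10): (-16, 30, 15), (15, 30, -16), (-16, 34, 11), (11, 32, -19), (-19, 6, 24), (24, 42, -1), (-1, 42, 24), (24, 6, -19), (-19, 32, 11), (11, 34, -16)
cycles differ ⇒ inequivalent

no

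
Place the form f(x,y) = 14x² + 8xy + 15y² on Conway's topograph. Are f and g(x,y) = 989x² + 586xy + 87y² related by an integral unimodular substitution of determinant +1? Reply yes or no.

D₁ = -776, D₂ = -776
f: reduced (well bottom): (14,8,15) with a≤c, −a<b≤a
g: flip: (989,586,87)→(87,-586,989)
g: translate: b→-64 (≡-586 mod 174), so (87,-586,989)→(87,-64,14)
g: flip: (87,-64,14)→(14,64,87)
g: translate: b→8 (≡64 mod 28), so (14,64,87)→(14,8,15)
g: reduced (well bottom): (14,8,15) with a≤c, −a<b≤a
reduced forms (14, 8, 15) vs (14, 8, 15) ⇒ equivalent

yes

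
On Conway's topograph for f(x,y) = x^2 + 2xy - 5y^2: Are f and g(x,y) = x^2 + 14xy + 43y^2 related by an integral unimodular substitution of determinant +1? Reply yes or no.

D₁ = 24, D₂ = 24
river cycle of f (length 2): (1, 4, -2), (-2, 4, 1)
river cycle of g (length 2): (1, 4, -2), (-2, 4, 1)
cycles coincide ⇒ equivalent

yes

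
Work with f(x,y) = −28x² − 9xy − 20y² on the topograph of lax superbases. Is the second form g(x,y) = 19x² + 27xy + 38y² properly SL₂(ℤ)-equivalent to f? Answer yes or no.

D₁ = -2159, D₂ = -2159
f is negative-definite; reduce −f:
−f: flip: (28,9,20)→(20,-9,28)
−f: reduced (well bottom): (20,-9,28) with a≤c, −a<b≤a
flip sign back: reduced form of f is (-20,9,-28)
g: translate: b→-11 (≡27 mod 38), so (19,27,38)→(19,-11,30)
g: reduced (well bottom): (19,-11,30) with a≤c, −a<b≤a
reduced forms (-20, 9, -28) vs (19, -11, 30) ⇒ inequivalent

no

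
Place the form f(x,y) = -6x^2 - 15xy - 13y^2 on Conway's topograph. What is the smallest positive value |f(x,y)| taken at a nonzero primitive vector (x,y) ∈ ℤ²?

translate: b→3 (≡15 mod 12), so (6,15,13)→(6,3,4)
flip: (6,3,4)→(4,-3,6)
reduced (well bottom): (4,-3,6) with a≤c, −a<b≤a
well minimum |f| = |-4| = 4 (negative-definite)

4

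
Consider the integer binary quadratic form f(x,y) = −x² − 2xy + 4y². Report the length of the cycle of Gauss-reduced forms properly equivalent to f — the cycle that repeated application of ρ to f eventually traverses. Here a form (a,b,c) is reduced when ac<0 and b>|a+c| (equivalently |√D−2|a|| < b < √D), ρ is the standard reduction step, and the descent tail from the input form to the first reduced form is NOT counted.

D = 20, ⌊√D⌋ = 4
descent: ρ → (4,2,-1)
descent: ρ → (-1,4,1)  [lands on river]
river: ρ → (1,4,-1)
ρ-cycle length = 2 (tail of 2 descent steps not counted)

2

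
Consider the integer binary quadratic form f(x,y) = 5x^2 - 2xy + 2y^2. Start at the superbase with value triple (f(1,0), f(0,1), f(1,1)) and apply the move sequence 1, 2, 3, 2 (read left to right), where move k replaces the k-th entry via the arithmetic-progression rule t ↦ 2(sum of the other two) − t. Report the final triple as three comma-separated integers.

start (5,2,5) = (f(1,0),f(0,1),f(1,1))
replace slot 1: 2·(2+5) − 5 = 9 → (9,2,5)
replace slot 2: 2·(9+5) − 2 = 26 → (9,26,5)
replace slot 3: 2·(9+26) − 5 = 65 → (9,26,65)
replace slot 2: 2·(9+65) − 26 = 122 → (9,122,65)

9,122,65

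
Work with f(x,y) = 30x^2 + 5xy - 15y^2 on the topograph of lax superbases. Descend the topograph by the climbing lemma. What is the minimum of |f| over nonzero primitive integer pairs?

descent: ρ → (-15,25,20)  [lands on river]
river: ρ → (20,15,-20)
river: ρ → (-20,25,15)
river: ρ → (15,35,-10)
river: ρ → (-10,25,30)
river: ρ → (30,35,-5)
river: ρ → (-5,35,30)
river: ρ → (30,25,-10)
river: ρ → (-10,35,15)
river: ρ → (15,25,-20)
river: ρ → (-20,15,20)
river: ρ → (20,25,-15)
river: ρ → (-15,35,10)
river: ρ → (10,25,-30)
river: ρ → (-30,35,5)
river: ρ → (5,35,-30)
river: ρ → (-30,25,10)
river: ρ → (10,35,-15)
closes: descent 1, river 18
min |a| on river = 5

5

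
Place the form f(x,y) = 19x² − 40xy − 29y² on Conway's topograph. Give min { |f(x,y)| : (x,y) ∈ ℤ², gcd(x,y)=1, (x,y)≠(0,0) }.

descent: ρ → (-29,40,19)  [lands on river]
river: ρ → (19,36,-33)
river: ρ → (-33,30,22)
river: ρ → (22,58,-5)
river: ρ → (-5,52,55)
river: ρ → (55,58,-2)
river: ρ → (-2,58,55)
river: ρ → (55,52,-5)
river: ρ → (-5,58,22)
river: ρ → (22,30,-33)
river: ρ → (-33,36,19)
river: ρ → (19,40,-29)
river: ρ → (-29,18,30)
river: ρ → (30,42,-17)
river: ρ → (-17,60,3)
river: ρ → (3,60,-17)
river: ρ → (-17,42,30)
river: ρ → (30,18,-29)
closes: descent 1, river 18
min |a| on river = 2

2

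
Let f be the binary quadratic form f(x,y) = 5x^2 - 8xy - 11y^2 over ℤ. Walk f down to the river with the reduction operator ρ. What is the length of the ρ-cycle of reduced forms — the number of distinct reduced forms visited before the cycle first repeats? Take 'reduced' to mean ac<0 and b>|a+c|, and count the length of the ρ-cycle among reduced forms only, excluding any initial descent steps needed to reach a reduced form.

D = 284, ⌊√D⌋ = 16
descent: ρ → (-11,8,5)  [lands on river]
river: ρ → (5,12,-7)
river: ρ → (-7,16,1)
river: ρ → (1,16,-7)
river: ρ → (-7,12,5)
river: ρ → (5,8,-11)
river: ρ → (-11,14,2)
river: ρ → (2,14,-11)
ρ-cycle length = 8 (tail of 1 descent step not counted)

8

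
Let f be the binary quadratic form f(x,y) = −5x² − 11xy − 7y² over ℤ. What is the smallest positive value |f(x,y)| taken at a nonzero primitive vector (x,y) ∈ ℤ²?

translate: b→1 (≡11 mod 10), so (5,11,7)→(5,1,1)
flip: (5,1,1)→(1,-1,5)
translate: b→1 (≡-1 mod 2), so (1,-1,5)→(1,1,5)
reduced (well bottom): (1,1,5) with a≤c, −a<b≤a
well minimum |f| = |-1| = 1 (negative-definite)

1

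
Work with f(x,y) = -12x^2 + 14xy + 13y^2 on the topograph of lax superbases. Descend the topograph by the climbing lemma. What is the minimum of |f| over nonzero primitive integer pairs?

river: ρ → (13,12,-13)
river: ρ → (-13,14,12)
river: ρ → (12,10,-15)
river: ρ → (-15,20,7)
river: ρ → (7,22,-12)
river: ρ → (-12,26,3)
river: ρ → (3,28,-3)
river: ρ → (-3,26,12)
river: ρ → (12,22,-7)
river: ρ → (-7,20,15)
river: ρ → (15,10,-12)
river: ρ → (-12,14,13)
closes: descent 0, river 12
min |a| on river = 3

3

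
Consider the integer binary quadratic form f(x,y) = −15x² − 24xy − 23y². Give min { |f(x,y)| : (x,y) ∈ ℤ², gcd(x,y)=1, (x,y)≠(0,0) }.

translate: b→-6 (≡24 mod 30), so (15,24,23)→(15,-6,14)
flip: (15,-6,14)→(14,6,15)
reduced (well bottom): (14,6,15) with a≤c, −a<b≤a
well minimum |f| = |-14| = 14 (negative-definite)

14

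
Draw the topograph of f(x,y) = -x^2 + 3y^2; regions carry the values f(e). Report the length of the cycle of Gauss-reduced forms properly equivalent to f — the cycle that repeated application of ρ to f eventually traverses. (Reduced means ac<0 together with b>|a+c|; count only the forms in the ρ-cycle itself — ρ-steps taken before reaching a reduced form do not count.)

D = 12, ⌊√D⌋ = 3
descent: ρ → (3,0,-1)
descent: ρ → (-1,2,2)  [lands on river]
river: ρ → (2,2,-1)
ρ-cycle length = 2 (tail of 2 descent steps not counted)

2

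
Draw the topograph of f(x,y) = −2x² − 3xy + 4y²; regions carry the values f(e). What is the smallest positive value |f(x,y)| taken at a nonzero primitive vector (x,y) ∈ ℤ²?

descent: ρ → (4,3,-2)  [lands on river]
river: ρ → (-2,5,2)
river: ρ → (2,3,-4)
river: ρ → (-4,5,1)
river: ρ → (1,5,-4)
river: ρ → (-4,3,2)
river: ρ → (2,5,-2)
river: ρ → (-2,3,4)
river: ρ → (4,5,-1)
river: ρ → (-1,5,4)
closes: descent 1, river 10
min |a| on river = 1

1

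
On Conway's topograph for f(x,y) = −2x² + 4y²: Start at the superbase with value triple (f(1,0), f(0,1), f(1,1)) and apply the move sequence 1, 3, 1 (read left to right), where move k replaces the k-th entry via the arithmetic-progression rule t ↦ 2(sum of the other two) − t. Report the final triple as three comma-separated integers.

start (-2,4,2) = (f(1,0),f(0,1),f(1,1))
replace slot 1: 2·(4+2) − (-2) = 14 → (14,4,2)
replace slot 3: 2·(14+4) − 2 = 34 → (14,4,34)
replace slot 1: 2·(4+34) − 14 = 62 → (62,4,34)

62,4,34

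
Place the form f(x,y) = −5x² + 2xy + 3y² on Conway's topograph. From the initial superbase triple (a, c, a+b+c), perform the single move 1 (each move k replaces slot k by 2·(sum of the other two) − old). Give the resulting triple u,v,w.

start (-5,3,0) = (f(1,0),f(0,1),f(1,1))
replace slot 1: 2·(3+0) − (-5) = 11 → (11,3,0)

11,3,0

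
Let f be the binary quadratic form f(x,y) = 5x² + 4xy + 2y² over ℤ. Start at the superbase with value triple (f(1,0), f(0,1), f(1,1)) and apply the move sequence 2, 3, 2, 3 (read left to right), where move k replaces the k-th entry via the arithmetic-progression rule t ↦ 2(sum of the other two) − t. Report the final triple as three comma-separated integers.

start (5,2,11) = (f(1,0),f(0,1),f(1,1))
replace slot 2: 2·(5+11) − 2 = 30 → (5,30,11)
replace slot 3: 2·(5+30) − 11 = 59 → (5,30,59)
replace slot 2: 2·(5+59) − 30 = 98 → (5,98,59)
replace slot 3: 2·(5+98) − 59 = 147 → (5,98,147)

5,98,147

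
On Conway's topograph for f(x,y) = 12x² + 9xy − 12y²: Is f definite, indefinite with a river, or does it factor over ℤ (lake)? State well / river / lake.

D = b²−4ac = 9² − 4·12·(-12) = 657
D > 0 non-square ⇒ indefinite ⇒ periodic river

river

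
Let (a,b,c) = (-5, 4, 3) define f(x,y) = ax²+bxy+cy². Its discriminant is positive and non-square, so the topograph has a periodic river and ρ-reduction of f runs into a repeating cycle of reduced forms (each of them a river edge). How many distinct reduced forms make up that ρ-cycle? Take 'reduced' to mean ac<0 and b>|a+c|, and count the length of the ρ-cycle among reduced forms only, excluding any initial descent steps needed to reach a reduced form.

D = 76, ⌊√D⌋ = 8
river: ρ → (3,8,-1)
river: ρ → (-1,8,3)
river: ρ → (3,4,-5)
river: ρ → (-5,6,2)
river: ρ → (2,6,-5)
river: ρ → (-5,4,3)
ρ-cycle length = 6 (tail of 0 descent steps not counted)

6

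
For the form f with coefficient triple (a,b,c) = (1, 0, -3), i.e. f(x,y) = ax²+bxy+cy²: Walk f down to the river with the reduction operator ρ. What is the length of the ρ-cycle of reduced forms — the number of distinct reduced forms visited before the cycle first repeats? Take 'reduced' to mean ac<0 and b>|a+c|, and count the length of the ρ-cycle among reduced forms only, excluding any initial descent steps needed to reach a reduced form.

D = 12, ⌊√D⌋ = 3
descent: ρ → (-3,0,1)
descent: ρ → (1,2,-2)  [lands on river]
river: ρ → (-2,2,1)
ρ-cycle length = 2 (tail of 2 descent steps not counted)

2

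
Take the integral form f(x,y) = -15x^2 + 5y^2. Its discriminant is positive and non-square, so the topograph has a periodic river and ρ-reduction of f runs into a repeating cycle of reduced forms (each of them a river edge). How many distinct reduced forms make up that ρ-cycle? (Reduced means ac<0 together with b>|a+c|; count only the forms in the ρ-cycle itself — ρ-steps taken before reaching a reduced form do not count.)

D = 300, ⌊√D⌋ = 17
descent: ρ → (5,10,-10)  [lands on river]
river: ρ → (-10,10,5)
ρ-cycle length = 2 (tail of 1 descent step not counted)

2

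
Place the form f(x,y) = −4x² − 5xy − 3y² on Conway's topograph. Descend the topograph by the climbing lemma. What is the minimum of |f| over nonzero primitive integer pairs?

translate: b→-3 (≡5 mod 8), so (4,5,3)→(4,-3,2)
flip: (4,-3,2)→(2,3,4)
translate: b→-1 (≡3 mod 4), so (2,3,4)→(2,-1,3)
reduced (well bottom): (2,-1,3) with a≤c, −a<b≤a
well minimum |f| = |-2| = 2 (negative-definite)

2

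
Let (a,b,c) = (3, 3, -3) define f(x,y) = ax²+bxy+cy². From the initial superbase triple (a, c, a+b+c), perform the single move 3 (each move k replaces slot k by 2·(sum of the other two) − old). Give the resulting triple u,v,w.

start (3,-3,3) = (f(1,0),f(0,1),f(1,1))
replace slot 3: 2·(3+(-3)) − 3 = -3 → (3,-3,-3)

3,-3,-3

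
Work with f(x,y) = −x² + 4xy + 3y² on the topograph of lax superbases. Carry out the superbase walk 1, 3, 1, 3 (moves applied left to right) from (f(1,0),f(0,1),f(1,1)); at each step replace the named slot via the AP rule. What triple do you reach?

start (-1,3,6) = (f(1,0),f(0,1),f(1,1))
replace slot 1: 2·(3+6) − (-1) = 19 → (19,3,6)
replace slot 3: 2·(19+3) − 6 = 38 → (19,3,38)
replace slot 1: 2·(3+38) − 19 = 63 → (63,3,38)
replace slot 3: 2·(63+3) − 38 = 94 → (63,3,94)

63,3,94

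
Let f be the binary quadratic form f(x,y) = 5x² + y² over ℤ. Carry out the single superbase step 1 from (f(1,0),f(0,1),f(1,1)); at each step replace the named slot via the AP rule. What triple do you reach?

start (5,1,6) = (f(1,0),f(0,1),f(1,1))
replace slot 1: 2·(1+6) − 5 = 9 → (9,1,6)

9,1,6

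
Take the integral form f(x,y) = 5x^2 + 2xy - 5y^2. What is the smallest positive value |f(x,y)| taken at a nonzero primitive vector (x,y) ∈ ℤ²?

river: ρ → (-5,8,2)
river: ρ → (2,8,-5)
river: ρ → (-5,2,5)
river: ρ → (5,8,-2)
river: ρ → (-2,8,5)
river: ρ → (5,2,-5)
closes: descent 0, river 6
min |a| on river = 2

2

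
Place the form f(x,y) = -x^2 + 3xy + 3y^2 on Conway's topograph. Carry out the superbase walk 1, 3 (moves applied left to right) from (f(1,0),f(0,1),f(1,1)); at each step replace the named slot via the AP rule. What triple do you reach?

start (-1,3,5) = (f(1,0),f(0,1),f(1,1))
replace slot 1: 2·(3+5) − (-1) = 17 → (17,3,5)
replace slot 3: 2·(17+3) − 5 = 35 → (17,3,35)

17,3,35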